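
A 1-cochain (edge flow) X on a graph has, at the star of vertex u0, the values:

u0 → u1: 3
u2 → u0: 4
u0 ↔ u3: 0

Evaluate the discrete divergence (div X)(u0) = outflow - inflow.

Divergence = sum of outgoing flows = 3 + (-4) + 0 = -1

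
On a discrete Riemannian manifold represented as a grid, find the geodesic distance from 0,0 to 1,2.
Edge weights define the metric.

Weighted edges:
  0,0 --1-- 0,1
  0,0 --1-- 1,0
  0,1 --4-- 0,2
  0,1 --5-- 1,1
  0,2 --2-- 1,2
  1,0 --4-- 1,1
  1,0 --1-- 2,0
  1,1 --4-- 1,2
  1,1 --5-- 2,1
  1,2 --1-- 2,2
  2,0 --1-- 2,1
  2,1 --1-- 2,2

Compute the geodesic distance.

Shortest path: 0,0 → 1,0 → 2,0 → 2,1 → 2,2 → 1,2, total weight = 5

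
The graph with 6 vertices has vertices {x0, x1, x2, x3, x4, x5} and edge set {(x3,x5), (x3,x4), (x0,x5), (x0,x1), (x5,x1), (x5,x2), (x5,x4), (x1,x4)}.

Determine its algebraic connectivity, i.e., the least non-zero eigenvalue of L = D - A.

Degrees: deg(x0) = 2, deg(x1) = 3, deg(x2) = 1, deg(x3) = 2, deg(x4) = 3, deg(x5) = 5.
L = D − A with rows/columns ordered (x0, x1, x2, x3, x4, x5):
  [ 2, -1,  0,  0,  0, -1]
  [-1,  3,  0,  0, -1, -1]
  [ 0,  0,  1,  0,  0, -1]
  [ 0,  0,  0,  2, -1, -1]
  [ 0, -1,  0, -1,  3, -1]
  [-1, -1, -1, -1, -1,  5]
Characteristic polynomial: det(λI − L) = λ(λ − 1)(λ² − 6λ + 7)(λ − 3)(λ − 6).
Roots: λ = 0; (λ − 1) = 0 ⇒ λ = 1; (λ² − 6λ + 7) = 0 ⇒ λ = 3 ± √2 ≈ 1.5858, 4.4142; (λ − 3) = 0 ⇒ λ = 3; (λ − 6) = 0 ⇒ λ = 6.
(Check: the roots sum (with multiplicity) to 16, matching trace L = Σdeg = 2·8 = 16.)
Laplacian eigenvalues: [0.0, 1.0, 1.5858, 3.0, 4.4142, 6.0]. Algebraic connectivity (smallest non-zero eigenvalue) = 1.0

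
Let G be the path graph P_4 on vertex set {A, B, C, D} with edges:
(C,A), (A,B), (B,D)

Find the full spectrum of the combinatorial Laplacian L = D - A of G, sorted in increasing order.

The path graph P_n has Laplacian eigenvalues λ_k = 2 − 2cos(kπ/n), k = 0, 1, …, n−1. Here n = 4:
k=0: 2 − 2cos(0) = 0.0; k=1: 2 − 2cos(π/4) = 0.5858; k=2: 2 − 2cos(π/2) = 2.0; k=3: 2 − 2cos(3π/4) = 3.4142.
Laplacian eigenvalues (increasing order): [0.0, 0.5858, 2.0, 3.4142]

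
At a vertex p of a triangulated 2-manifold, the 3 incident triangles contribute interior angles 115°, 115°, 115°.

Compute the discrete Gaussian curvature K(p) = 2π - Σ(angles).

Sum of angles = 345°. K = 360° - 345° = 15°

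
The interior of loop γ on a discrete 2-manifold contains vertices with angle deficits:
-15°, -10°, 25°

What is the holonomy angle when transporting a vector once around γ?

Holonomy = total enclosed curvature = (-15°) + (-10°) + 25° = 0°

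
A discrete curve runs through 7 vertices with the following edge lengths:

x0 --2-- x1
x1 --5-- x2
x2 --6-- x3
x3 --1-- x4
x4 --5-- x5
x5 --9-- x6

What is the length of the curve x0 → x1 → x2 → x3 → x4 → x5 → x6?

Arc length = 2 + 5 + 6 + 1 + 5 + 9 = 28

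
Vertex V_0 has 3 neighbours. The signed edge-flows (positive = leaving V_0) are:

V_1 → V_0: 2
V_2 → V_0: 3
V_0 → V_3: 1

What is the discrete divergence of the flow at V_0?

Divergence = sum of outgoing flows = (-2) + (-3) + 1 = -4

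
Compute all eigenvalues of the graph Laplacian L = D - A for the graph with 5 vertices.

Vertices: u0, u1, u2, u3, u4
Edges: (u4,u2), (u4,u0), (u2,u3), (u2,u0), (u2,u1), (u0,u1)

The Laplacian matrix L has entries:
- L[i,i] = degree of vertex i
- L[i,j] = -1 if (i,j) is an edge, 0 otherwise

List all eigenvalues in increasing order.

Degrees: deg(u0) = 3, deg(u1) = 2, deg(u2) = 4, deg(u3) = 1, deg(u4) = 2.
L = D − A with rows/columns ordered (u0, u1, u2, u3, u4):
  [ 3, -1, -1,  0, -1]
  [-1,  2, -1,  0,  0]
  [-1, -1,  4, -1, -1]
  [ 0,  0, -1,  1,  0]
  [-1,  0, -1,  0,  2]
Characteristic polynomial: det(λI − L) = λ(λ − 1)(λ − 2)(λ − 4)(λ − 5).
Roots: λ = 0; (λ − 1) = 0 ⇒ λ = 1; (λ − 2) = 0 ⇒ λ = 2; (λ − 4) = 0 ⇒ λ = 4; (λ − 5) = 0 ⇒ λ = 5.
(Check: the roots sum (with multiplicity) to 12, matching trace L = Σdeg = 2·6 = 12.)
Laplacian eigenvalues (increasing order): [0.0, 1.0, 2.0, 4.0, 5.0]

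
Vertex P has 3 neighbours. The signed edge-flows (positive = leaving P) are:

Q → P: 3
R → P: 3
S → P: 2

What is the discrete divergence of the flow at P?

Divergence = sum of outgoing flows = (-3) + (-3) + (-2) = -8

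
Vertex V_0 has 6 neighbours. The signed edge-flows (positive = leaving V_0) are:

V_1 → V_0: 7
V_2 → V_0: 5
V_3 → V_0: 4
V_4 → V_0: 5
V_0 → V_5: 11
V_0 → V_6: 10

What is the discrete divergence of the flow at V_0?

Divergence = sum of outgoing flows = (-7) + (-5) + (-4) + (-5) + 11 + 10 = 0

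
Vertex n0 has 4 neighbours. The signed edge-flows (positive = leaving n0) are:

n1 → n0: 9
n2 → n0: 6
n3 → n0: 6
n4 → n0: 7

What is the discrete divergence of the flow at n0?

Divergence = sum of outgoing flows = (-9) + (-6) + (-6) + (-7) = -28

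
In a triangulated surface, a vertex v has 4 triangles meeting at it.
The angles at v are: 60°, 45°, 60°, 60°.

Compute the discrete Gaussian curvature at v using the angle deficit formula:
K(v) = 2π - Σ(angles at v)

Sum of angles = 225°. K = 360° - 225° = 135° = 3π/4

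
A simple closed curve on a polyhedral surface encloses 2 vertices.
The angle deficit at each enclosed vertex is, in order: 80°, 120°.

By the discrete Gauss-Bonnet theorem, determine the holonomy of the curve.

Holonomy = total enclosed curvature = 80° + 120° = 200°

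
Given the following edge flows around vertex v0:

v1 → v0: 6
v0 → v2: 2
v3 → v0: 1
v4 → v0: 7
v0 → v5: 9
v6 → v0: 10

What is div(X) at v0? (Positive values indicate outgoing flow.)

Divergence = sum of outgoing flows = (-6) + 2 + (-1) + (-7) + 9 + (-10) = -13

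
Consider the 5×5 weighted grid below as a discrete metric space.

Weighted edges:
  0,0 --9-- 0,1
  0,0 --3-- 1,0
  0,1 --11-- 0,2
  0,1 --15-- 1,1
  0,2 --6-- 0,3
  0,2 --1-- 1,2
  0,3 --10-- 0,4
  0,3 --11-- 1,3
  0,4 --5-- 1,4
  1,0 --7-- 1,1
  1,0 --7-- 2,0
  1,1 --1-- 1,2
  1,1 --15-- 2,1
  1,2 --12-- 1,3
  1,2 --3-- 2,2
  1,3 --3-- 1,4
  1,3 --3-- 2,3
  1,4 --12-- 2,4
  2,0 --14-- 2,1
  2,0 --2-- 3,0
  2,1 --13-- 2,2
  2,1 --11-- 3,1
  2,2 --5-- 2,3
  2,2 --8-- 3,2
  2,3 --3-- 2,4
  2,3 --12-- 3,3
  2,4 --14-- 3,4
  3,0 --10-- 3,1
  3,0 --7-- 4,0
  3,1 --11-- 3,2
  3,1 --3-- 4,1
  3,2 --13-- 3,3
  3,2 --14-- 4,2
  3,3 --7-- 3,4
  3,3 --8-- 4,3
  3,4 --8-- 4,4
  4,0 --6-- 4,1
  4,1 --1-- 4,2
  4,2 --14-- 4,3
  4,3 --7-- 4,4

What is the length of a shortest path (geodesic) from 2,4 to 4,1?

Shortest path: 2,4 → 2,3 → 2,2 → 3,2 → 3,1 → 4,1, total weight = 30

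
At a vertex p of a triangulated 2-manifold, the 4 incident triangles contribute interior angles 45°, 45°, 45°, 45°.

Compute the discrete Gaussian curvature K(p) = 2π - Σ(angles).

Sum of angles = 180°. K = 360° - 180° = 180° = π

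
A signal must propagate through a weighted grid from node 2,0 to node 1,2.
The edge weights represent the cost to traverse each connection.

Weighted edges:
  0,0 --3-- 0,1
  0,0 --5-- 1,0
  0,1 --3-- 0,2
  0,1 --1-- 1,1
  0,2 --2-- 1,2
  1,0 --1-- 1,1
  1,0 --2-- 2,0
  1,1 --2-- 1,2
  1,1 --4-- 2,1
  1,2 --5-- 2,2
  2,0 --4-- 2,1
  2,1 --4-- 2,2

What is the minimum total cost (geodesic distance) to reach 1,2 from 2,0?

Shortest path: 2,0 → 1,0 → 1,1 → 1,2, total weight = 5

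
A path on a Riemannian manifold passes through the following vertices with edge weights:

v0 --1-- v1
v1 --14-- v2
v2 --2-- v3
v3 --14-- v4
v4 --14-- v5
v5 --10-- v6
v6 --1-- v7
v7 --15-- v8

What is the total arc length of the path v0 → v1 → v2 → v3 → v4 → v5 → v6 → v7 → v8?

Arc length = 1 + 14 + 2 + 14 + 14 + 10 + 1 + 15 = 71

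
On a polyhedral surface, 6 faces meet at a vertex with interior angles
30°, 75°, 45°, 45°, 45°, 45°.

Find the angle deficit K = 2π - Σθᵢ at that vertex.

Sum of angles = 285°. K = 360° - 285° = 75°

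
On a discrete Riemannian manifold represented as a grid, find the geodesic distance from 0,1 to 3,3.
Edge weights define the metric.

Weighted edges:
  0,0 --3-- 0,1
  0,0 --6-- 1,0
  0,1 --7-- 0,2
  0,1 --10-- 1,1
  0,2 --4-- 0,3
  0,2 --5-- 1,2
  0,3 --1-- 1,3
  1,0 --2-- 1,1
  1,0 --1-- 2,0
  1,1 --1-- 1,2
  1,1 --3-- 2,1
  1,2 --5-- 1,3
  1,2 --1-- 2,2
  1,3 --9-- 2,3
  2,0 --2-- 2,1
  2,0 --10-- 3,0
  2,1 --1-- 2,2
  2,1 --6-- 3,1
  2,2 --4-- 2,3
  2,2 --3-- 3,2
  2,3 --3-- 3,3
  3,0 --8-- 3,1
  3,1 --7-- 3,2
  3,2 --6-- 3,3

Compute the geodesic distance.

Shortest path: 0,1 → 1,1 → 1,2 → 2,2 → 2,3 → 3,3, total weight = 19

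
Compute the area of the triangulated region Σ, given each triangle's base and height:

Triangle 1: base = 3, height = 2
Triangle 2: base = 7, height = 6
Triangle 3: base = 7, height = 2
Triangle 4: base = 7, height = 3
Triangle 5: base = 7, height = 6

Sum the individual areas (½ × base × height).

(1/2)×3×2 + (1/2)×7×6 + (1/2)×7×2 + (1/2)×7×3 + (1/2)×7×6 = 62.5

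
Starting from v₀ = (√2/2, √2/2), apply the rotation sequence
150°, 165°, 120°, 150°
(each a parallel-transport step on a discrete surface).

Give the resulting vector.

Total rotation: 150° + 165° + 120° + 150° = 585° ≡ -135° (mod 360°). Final vector: (0, -1)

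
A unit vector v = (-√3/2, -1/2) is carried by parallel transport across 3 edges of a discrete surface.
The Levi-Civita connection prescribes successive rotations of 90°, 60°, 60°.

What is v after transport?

Total rotation: 90° + 60° + 60° = 210° ≡ -150° (mod 360°). Final vector: (0.5000, 0.8660)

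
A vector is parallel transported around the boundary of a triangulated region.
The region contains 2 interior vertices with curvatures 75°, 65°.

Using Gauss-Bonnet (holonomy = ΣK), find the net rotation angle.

Holonomy = total enclosed curvature = 75° + 65° = 140°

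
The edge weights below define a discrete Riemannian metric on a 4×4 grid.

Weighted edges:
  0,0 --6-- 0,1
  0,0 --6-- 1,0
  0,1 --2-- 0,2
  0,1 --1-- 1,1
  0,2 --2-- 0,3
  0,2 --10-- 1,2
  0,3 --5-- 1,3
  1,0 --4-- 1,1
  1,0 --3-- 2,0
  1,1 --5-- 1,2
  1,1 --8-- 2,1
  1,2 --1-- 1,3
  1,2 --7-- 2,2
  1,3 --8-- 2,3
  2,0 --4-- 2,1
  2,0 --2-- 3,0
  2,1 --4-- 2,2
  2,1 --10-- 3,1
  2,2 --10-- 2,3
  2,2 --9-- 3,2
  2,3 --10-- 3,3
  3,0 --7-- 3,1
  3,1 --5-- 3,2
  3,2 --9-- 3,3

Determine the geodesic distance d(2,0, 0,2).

Shortest path: 2,0 → 1,0 → 1,1 → 0,1 → 0,2, total weight = 10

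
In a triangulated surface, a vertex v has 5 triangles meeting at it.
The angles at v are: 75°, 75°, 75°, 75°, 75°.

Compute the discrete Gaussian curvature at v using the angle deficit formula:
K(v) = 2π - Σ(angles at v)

Sum of angles = 375°. K = 360° - 375° = -15°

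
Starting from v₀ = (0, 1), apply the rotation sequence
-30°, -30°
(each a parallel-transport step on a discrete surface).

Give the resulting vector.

Total rotation: (-30°) + (-30°) = -60°. Final vector: (0.8660, 0.5000)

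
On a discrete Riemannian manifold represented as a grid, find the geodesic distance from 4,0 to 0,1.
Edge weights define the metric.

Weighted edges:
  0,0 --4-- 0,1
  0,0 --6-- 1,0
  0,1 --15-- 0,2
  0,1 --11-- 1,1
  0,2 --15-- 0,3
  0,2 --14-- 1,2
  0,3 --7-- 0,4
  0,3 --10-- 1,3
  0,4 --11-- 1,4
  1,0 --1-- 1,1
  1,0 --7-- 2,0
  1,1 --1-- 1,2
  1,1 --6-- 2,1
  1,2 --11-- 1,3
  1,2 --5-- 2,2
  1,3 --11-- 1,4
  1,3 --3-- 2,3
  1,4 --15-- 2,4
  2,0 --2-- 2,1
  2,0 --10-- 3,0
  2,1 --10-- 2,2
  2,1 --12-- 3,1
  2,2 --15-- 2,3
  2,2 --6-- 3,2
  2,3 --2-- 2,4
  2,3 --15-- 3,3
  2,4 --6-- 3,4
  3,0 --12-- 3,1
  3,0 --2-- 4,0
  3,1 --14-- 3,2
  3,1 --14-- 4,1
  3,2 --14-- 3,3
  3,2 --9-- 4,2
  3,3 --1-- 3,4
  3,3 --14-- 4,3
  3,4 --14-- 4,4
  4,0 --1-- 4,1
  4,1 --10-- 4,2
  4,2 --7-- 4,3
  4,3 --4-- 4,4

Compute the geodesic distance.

Shortest path: 4,0 → 3,0 → 2,0 → 1,0 → 0,0 → 0,1, total weight = 29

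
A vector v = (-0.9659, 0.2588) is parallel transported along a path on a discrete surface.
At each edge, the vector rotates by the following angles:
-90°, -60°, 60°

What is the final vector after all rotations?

Total rotation: (-90°) + (-60°) + 60° = -90°. Final vector: (0.2588, 0.9659)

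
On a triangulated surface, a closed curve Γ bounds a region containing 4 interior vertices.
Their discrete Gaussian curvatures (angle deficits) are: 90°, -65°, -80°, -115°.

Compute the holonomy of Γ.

Holonomy = total enclosed curvature = 90° + (-65°) + (-80°) + (-115°) = -170°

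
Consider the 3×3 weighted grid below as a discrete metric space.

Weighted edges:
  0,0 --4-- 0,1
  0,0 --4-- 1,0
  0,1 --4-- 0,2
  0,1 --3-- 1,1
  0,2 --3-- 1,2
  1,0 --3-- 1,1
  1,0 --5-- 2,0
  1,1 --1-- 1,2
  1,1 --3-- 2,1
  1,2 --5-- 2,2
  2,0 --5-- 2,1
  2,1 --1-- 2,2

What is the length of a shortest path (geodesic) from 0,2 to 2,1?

Shortest path: 0,2 → 1,2 → 1,1 → 2,1, total weight = 7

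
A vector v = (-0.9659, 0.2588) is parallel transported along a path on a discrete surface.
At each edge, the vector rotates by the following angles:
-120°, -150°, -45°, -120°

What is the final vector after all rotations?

Total rotation: (-120°) + (-150°) + (-45°) + (-120°) = -435° ≡ -75° (mod 360°). Final vector: (0, 1)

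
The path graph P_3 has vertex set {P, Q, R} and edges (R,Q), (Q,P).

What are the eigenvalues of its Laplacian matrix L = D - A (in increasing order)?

The path graph P_n has Laplacian eigenvalues λ_k = 2 − 2cos(kπ/n), k = 0, 1, …, n−1. Here n = 3:
k=0: 2 − 2cos(0) = 0.0; k=1: 2 − 2cos(π/3) = 1.0; k=2: 2 − 2cos(2π/3) = 3.0.
Laplacian eigenvalues (increasing order): [0.0, 1.0, 3.0]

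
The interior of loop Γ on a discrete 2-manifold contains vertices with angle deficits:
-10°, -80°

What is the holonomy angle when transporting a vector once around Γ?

Holonomy = total enclosed curvature = (-10°) + (-80°) = -90°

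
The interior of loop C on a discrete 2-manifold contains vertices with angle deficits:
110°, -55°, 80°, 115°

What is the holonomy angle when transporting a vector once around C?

Holonomy = total enclosed curvature = 110° + (-55°) + 80° + 115° = 250°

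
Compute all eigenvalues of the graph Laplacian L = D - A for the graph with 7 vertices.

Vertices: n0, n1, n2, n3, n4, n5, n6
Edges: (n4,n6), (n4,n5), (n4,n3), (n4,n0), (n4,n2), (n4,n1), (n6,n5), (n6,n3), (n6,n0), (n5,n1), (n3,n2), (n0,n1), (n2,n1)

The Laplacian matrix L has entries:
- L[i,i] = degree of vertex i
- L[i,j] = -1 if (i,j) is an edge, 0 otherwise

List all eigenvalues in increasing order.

Degrees: deg(n0) = 3, deg(n1) = 4, deg(n2) = 3, deg(n3) = 3, deg(n4) = 6, deg(n5) = 3, deg(n6) = 4.
L = D − A with rows/columns ordered (n0, n1, n2, n3, n4, n5, n6):
  [ 3, -1,  0,  0, -1,  0, -1]
  [-1,  4, -1,  0, -1, -1,  0]
  [ 0, -1,  3, -1, -1,  0,  0]
  [ 0,  0, -1,  3, -1,  0, -1]
  [-1, -1, -1, -1,  6, -1, -1]
  [ 0, -1,  0,  0, -1,  3, -1]
  [-1,  0,  0, -1, -1, -1,  4]
Characteristic polynomial: det(λI − L) = λ(λ² − 8λ + 13)(λ − 3)²(λ − 5)(λ − 7).
Roots: λ = 0; (λ² − 8λ + 13) = 0 ⇒ λ = 4 ± √3 ≈ 2.2679, 5.7321; (λ − 3) = 0 ⇒ λ = 3 (multiplicity 2); (λ − 5) = 0 ⇒ λ = 5; (λ − 7) = 0 ⇒ λ = 7.
(Check: the roots sum (with multiplicity) to 26, matching trace L = Σdeg = 2·13 = 26.)
Laplacian eigenvalues (increasing order): [0.0, 2.2679, 3.0, 3.0, 5.0, 5.7321, 7.0]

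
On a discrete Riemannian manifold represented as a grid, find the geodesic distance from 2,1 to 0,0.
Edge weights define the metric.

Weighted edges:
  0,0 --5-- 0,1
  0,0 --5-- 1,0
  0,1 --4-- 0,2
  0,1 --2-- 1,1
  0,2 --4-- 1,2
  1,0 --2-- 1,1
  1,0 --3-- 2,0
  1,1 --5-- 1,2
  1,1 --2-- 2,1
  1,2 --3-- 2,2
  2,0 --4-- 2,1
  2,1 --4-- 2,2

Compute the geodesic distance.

Shortest path: 2,1 → 1,1 → 0,1 → 0,0, total weight = 9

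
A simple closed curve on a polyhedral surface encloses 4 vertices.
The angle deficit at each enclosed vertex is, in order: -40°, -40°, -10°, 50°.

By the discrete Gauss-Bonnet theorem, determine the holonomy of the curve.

Holonomy = total enclosed curvature = (-40°) + (-40°) + (-10°) + 50° = -40°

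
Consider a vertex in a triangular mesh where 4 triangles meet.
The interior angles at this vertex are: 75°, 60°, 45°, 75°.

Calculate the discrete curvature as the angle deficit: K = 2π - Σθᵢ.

Sum of angles = 255°. K = 360° - 255° = 105°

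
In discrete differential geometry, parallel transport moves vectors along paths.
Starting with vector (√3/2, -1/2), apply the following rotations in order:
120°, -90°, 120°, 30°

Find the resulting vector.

Total rotation: 120° + (-90°) + 120° + 30° = 180°. Final vector: (-0.8660, 0.5000)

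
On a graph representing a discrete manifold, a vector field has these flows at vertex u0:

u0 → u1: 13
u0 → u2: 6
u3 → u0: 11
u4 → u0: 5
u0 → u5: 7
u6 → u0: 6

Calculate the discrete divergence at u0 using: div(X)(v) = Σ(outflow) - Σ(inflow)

Divergence = sum of outgoing flows = 13 + 6 + (-11) + (-5) + 7 + (-6) = 4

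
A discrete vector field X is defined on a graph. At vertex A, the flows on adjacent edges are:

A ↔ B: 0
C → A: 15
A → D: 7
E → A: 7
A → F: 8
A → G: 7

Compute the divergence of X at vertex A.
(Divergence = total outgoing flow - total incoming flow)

Divergence = sum of outgoing flows = 0 + (-15) + 7 + (-7) + 8 + 7 = 0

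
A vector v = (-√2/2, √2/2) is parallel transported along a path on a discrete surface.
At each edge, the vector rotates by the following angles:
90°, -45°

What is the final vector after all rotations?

Total rotation: 90° + (-45°) = 45°. Final vector: (-1, 0)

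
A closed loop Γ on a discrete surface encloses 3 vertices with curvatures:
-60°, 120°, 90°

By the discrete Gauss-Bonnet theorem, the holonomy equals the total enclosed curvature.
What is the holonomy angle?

Holonomy = total enclosed curvature = (-60°) + 120° + 90° = 150°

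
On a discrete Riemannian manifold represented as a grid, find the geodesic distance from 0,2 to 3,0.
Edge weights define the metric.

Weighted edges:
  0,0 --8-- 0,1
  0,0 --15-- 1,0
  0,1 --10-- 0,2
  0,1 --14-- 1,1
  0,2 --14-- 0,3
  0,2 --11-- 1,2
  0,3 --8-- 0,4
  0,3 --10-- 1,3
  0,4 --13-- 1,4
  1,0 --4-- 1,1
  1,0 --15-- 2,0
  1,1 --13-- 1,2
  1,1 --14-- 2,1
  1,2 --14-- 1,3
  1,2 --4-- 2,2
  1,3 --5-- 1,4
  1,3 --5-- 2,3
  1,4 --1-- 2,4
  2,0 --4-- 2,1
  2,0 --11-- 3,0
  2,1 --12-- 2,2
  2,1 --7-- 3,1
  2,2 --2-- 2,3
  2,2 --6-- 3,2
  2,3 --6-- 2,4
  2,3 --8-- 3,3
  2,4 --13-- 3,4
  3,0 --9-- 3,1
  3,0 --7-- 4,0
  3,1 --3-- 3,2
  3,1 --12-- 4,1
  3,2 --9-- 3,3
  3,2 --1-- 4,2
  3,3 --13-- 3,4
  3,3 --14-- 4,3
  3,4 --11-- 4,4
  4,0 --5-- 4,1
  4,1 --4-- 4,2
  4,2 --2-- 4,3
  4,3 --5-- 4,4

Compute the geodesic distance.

Shortest path: 0,2 → 1,2 → 2,2 → 3,2 → 3,1 → 3,0, total weight = 33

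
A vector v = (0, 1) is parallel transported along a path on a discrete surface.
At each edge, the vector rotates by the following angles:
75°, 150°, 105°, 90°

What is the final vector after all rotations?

Total rotation: 75° + 150° + 105° + 90° = 420° ≡ 60° (mod 360°). Final vector: (-0.8660, 0.5000)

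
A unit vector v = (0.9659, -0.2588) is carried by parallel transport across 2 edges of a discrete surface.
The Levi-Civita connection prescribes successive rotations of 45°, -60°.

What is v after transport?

Total rotation: 45° + (-60°) = -15°. Final vector: (0.8660, -0.5000)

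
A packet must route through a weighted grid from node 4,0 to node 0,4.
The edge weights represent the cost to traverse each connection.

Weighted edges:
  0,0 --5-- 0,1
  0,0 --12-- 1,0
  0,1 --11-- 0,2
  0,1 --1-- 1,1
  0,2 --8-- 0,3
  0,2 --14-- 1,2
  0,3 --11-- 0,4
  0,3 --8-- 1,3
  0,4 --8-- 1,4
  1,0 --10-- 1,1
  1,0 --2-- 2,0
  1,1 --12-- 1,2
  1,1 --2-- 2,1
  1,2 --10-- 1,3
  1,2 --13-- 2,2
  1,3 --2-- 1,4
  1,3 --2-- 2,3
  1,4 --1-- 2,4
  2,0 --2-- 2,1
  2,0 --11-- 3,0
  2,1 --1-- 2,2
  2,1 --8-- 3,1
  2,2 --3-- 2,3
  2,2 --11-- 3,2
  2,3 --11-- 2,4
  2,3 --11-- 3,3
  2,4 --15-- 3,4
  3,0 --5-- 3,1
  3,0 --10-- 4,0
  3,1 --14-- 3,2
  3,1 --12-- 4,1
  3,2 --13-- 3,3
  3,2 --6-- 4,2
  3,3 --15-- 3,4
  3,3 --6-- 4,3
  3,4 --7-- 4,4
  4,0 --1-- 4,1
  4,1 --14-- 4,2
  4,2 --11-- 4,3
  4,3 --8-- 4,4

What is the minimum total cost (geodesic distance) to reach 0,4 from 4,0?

Shortest path: 4,0 → 4,1 → 3,1 → 2,1 → 2,2 → 2,3 → 1,3 → 1,4 → 0,4, total weight = 37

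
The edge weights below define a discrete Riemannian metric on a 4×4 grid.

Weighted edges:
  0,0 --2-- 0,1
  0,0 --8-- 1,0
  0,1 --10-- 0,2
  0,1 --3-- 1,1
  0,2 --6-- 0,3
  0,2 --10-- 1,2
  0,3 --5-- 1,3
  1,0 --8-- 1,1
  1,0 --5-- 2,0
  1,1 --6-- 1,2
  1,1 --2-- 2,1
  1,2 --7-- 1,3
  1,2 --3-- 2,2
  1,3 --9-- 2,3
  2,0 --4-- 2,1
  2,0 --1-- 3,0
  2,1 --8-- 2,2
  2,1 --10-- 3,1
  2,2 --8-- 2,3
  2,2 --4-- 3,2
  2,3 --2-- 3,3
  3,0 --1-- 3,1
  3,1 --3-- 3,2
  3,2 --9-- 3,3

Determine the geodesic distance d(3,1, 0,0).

Shortest path: 3,1 → 3,0 → 2,0 → 2,1 → 1,1 → 0,1 → 0,0, total weight = 13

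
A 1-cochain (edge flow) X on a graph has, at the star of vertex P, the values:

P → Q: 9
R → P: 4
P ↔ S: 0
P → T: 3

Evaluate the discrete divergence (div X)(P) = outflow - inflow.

Divergence = sum of outgoing flows = 9 + (-4) + 0 + 3 = 8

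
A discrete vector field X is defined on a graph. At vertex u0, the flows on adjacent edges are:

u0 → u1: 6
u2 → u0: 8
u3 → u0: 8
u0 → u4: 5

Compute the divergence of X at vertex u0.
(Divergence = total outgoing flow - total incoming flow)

Divergence = sum of outgoing flows = 6 + (-8) + (-8) + 5 = -5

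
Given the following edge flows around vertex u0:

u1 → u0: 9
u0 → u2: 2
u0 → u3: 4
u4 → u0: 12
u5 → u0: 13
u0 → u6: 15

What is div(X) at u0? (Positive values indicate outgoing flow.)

Divergence = sum of outgoing flows = (-9) + 2 + 4 + (-12) + (-13) + 15 = -13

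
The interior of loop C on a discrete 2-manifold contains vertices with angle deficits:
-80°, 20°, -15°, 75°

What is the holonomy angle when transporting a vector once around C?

Holonomy = total enclosed curvature = (-80°) + 20° + (-15°) + 75° = 0°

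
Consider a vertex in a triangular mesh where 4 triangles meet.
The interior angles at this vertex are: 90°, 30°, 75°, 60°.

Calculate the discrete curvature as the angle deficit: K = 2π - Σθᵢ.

Sum of angles = 255°. K = 360° - 255° = 105° = 7π/12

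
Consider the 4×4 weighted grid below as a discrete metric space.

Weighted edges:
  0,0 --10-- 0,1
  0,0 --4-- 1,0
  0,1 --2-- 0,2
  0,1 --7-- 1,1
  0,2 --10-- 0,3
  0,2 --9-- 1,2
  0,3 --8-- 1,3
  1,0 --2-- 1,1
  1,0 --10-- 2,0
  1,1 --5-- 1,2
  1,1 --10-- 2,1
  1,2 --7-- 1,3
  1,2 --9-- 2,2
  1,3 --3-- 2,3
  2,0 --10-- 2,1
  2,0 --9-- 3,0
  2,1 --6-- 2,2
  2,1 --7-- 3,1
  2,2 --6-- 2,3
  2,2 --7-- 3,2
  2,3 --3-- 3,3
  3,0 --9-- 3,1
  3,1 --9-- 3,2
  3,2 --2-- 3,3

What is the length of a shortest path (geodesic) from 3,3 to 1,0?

Shortest path: 3,3 → 2,3 → 1,3 → 1,2 → 1,1 → 1,0, total weight = 20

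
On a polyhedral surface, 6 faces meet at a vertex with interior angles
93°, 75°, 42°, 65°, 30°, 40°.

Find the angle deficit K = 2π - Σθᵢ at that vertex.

Sum of angles = 345°. K = 360° - 345° = 15° = π/12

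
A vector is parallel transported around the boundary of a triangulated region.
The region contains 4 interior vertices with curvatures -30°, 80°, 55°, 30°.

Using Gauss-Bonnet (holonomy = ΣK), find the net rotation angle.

Holonomy = total enclosed curvature = (-30°) + 80° + 55° + 30° = 135°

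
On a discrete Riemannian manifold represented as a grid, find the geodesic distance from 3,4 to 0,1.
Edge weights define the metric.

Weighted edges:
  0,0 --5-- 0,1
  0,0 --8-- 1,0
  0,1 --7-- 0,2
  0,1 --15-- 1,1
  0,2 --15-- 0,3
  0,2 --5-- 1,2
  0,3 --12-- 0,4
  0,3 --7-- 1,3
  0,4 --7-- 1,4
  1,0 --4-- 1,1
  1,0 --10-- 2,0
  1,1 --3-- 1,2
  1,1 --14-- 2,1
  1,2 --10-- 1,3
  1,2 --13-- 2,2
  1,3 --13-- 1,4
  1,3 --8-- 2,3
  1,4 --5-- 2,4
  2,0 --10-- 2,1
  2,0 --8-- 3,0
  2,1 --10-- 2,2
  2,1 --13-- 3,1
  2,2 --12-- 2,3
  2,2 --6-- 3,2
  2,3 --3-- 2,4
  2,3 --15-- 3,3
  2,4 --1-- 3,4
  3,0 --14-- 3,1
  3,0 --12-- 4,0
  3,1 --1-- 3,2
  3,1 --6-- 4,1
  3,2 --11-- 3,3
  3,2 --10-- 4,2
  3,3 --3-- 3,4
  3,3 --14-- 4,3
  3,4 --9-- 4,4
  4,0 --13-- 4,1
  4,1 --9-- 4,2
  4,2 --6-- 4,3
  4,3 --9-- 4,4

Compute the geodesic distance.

Shortest path: 3,4 → 2,4 → 2,3 → 1,3 → 1,2 → 0,2 → 0,1, total weight = 34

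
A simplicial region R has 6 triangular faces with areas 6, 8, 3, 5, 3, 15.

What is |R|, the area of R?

6 + 8 + 3 + 5 + 3 + 15 = 40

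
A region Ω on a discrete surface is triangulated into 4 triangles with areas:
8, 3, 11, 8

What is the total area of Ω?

8 + 3 + 11 + 8 = 30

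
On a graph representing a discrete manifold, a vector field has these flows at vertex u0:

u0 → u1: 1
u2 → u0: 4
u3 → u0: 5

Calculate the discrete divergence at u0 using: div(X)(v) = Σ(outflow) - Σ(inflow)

Divergence = sum of outgoing flows = 1 + (-4) + (-5) = -8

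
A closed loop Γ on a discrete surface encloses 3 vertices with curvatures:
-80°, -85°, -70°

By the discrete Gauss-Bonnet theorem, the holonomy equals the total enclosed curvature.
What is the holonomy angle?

Holonomy = total enclosed curvature = (-80°) + (-85°) + (-70°) = -235°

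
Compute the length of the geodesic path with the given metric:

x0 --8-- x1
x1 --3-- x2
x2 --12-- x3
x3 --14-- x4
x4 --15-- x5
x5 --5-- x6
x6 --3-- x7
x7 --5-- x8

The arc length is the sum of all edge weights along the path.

Arc length = 8 + 3 + 12 + 14 + 15 + 5 + 3 + 5 = 65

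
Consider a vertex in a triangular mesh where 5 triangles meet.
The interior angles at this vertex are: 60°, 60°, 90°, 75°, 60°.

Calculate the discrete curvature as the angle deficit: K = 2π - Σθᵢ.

Sum of angles = 345°. K = 360° - 345° = 15° = π/12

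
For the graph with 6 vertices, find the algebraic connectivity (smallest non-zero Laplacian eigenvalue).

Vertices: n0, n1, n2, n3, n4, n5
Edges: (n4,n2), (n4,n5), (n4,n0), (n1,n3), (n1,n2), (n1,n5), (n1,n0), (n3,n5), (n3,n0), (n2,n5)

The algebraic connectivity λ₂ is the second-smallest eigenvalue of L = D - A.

Degrees: deg(n0) = 3, deg(n1) = 4, deg(n2) = 3, deg(n3) = 3, deg(n4) = 3, deg(n5) = 4.
L = D − A with rows/columns ordered (n0, n1, n2, n3, n4, n5):
  [ 3, -1,  0, -1, -1,  0]
  [-1,  4, -1, -1,  0, -1]
  [ 0, -1,  3,  0, -1, -1]
  [-1, -1,  0,  3,  0, -1]
  [-1,  0, -1,  0,  3, -1]
  [ 0, -1, -1, -1, -1,  4]
Characteristic polynomial: det(λI − L) = λ(λ² − 8λ + 13)(λ − 3)(λ − 4)(λ − 5).
Roots: λ = 0; (λ² − 8λ + 13) = 0 ⇒ λ = 4 ± √3 ≈ 2.2679, 5.7321; (λ − 3) = 0 ⇒ λ = 3; (λ − 4) = 0 ⇒ λ = 4; (λ − 5) = 0 ⇒ λ = 5.
(Check: the roots sum (with multiplicity) to 20, matching trace L = Σdeg = 2·10 = 20.)
Laplacian eigenvalues: [0.0, 2.2679, 3.0, 4.0, 5.0, 5.7321]. Algebraic connectivity (smallest non-zero eigenvalue) = 2.2679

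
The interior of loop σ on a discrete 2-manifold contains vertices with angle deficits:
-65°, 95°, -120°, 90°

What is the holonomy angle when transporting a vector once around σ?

Holonomy = total enclosed curvature = (-65°) + 95° + (-120°) + 90° = 0°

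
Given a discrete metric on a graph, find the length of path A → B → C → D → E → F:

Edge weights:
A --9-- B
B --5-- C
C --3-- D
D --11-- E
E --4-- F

Arc length = 9 + 5 + 3 + 11 + 4 = 32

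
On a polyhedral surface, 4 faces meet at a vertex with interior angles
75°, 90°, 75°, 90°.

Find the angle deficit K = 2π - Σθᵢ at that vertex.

Sum of angles = 330°. K = 360° - 330° = 30°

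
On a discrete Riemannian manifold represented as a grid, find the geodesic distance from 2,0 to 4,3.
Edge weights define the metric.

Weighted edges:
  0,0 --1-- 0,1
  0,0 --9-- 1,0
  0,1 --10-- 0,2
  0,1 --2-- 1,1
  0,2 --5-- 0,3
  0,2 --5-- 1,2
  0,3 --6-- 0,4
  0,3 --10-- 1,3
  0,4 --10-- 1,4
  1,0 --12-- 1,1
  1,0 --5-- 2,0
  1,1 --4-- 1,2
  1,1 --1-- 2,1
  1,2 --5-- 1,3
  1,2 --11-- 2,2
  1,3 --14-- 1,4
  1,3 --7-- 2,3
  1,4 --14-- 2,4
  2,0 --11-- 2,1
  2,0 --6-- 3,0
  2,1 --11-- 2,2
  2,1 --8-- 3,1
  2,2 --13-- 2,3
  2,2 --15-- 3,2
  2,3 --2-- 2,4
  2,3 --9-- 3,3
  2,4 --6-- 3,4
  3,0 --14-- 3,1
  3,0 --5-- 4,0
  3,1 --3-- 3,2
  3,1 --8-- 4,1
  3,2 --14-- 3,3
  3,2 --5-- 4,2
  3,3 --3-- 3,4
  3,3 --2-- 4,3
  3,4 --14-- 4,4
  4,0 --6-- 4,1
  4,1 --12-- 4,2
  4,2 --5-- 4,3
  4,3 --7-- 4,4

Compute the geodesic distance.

Shortest path: 2,0 → 2,1 → 3,1 → 3,2 → 4,2 → 4,3, total weight = 32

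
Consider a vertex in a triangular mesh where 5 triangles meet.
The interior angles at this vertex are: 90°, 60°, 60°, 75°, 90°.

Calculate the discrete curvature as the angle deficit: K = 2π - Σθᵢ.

Sum of angles = 375°. K = 360° - 375° = -15°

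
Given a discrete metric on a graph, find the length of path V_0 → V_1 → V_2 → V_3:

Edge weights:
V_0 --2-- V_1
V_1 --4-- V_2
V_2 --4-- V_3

Arc length = 2 + 4 + 4 = 10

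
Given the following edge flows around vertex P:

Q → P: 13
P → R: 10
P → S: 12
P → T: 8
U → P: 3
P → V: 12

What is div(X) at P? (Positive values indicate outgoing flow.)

Divergence = sum of outgoing flows = (-13) + 10 + 12 + 8 + (-3) + 12 = 26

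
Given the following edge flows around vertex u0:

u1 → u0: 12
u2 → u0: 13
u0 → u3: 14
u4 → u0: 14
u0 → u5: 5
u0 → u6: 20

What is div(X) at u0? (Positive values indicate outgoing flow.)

Divergence = sum of outgoing flows = (-12) + (-13) + 14 + (-14) + 5 + 20 = 0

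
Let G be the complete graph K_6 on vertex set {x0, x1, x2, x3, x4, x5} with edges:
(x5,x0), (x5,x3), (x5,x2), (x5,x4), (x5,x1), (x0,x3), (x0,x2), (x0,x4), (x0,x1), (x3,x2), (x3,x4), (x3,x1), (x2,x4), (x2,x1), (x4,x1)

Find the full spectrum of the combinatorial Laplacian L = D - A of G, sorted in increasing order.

For the complete graph K_n, L = nI − J (J = all-ones matrix). J has eigenvalues n (once, eigenvector 𝟙) and 0 (multiplicity n−1), so L has eigenvalues 0 (once) and n (multiplicity n−1). Here n = 6: eigenvalue 0 once and 6 with multiplicity 5.
Laplacian eigenvalues (increasing order): [0.0, 6.0, 6.0, 6.0, 6.0, 6.0]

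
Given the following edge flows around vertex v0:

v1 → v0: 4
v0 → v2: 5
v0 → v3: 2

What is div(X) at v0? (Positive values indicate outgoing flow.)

Divergence = sum of outgoing flows = (-4) + 5 + 2 = 3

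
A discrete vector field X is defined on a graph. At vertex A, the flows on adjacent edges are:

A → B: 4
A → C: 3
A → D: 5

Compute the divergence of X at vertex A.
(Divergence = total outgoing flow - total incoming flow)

Divergence = sum of outgoing flows = 4 + 3 + 5 = 12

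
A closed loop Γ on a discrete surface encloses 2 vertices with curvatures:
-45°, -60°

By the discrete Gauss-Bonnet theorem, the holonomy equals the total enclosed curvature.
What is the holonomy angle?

Holonomy = total enclosed curvature = (-45°) + (-60°) = -105°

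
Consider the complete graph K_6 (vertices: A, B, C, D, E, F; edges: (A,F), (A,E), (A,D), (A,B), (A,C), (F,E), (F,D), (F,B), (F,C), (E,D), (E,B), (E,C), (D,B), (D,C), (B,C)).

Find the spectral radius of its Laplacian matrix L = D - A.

For the complete graph K_n, L = nI − J (J = all-ones matrix). J has eigenvalues n (once, eigenvector 𝟙) and 0 (multiplicity n−1), so L has eigenvalues 0 (once) and n (multiplicity n−1). Here n = 6: eigenvalue 0 once and 6 with multiplicity 5.
Laplacian eigenvalues: [0.0, 6.0, 6.0, 6.0, 6.0, 6.0]. Largest eigenvalue (spectral radius) = 6.0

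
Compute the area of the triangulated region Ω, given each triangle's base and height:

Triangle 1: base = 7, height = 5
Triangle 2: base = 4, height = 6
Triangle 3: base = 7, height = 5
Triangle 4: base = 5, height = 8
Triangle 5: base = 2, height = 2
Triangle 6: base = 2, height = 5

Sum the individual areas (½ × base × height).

(1/2)×7×5 + (1/2)×4×6 + (1/2)×7×5 + (1/2)×5×8 + (1/2)×2×2 + (1/2)×2×5 = 74.0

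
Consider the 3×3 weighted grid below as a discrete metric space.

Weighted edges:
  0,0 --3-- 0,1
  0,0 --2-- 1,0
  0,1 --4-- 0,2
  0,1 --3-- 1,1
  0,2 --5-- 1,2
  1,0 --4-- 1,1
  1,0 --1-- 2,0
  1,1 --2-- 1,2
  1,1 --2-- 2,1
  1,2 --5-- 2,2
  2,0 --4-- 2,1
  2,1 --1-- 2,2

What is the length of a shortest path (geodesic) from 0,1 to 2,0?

Shortest path: 0,1 → 0,0 → 1,0 → 2,0, total weight = 6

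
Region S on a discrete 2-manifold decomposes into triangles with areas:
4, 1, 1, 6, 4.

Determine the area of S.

4 + 1 + 1 + 6 + 4 = 16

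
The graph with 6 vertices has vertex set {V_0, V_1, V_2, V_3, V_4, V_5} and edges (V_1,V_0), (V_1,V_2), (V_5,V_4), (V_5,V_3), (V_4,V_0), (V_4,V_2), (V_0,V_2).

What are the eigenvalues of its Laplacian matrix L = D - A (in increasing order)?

Degrees: deg(V_0) = 3, deg(V_1) = 2, deg(V_2) = 3, deg(V_3) = 1, deg(V_4) = 3, deg(V_5) = 2.
L = D − A with rows/columns ordered (V_0, V_1, V_2, V_3, V_4, V_5):
  [ 3, -1, -1,  0, -1,  0]
  [-1,  2, -1,  0,  0,  0]
  [-1, -1,  3,  0, -1,  0]
  [ 0,  0,  0,  1,  0, -1]
  [-1,  0, -1,  0,  3, -1]
  [ 0,  0,  0, -1, -1,  2]
Characteristic polynomial: det(λI − L) = λ(λ² − 5λ + 2)(λ − 2)(λ − 3)(λ − 4).
Roots: λ = 0; (λ² − 5λ + 2) = 0 ⇒ λ = (5 ± √17)/2 ≈ 0.4384, 4.5616; (λ − 2) = 0 ⇒ λ = 2; (λ − 3) = 0 ⇒ λ = 3; (λ − 4) = 0 ⇒ λ = 4.
(Check: the roots sum (with multiplicity) to 14, matching trace L = Σdeg = 2·7 = 14.)
Laplacian eigenvalues (increasing order): [0.0, 0.4384, 2.0, 3.0, 4.0, 4.5616]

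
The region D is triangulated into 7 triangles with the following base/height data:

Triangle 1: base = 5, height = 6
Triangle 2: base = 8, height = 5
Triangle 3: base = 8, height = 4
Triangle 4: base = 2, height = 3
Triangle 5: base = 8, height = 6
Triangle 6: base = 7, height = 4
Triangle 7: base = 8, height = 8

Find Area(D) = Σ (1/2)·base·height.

(1/2)×5×6 + (1/2)×8×5 + (1/2)×8×4 + (1/2)×2×3 + (1/2)×8×6 + (1/2)×7×4 + (1/2)×8×8 = 124.0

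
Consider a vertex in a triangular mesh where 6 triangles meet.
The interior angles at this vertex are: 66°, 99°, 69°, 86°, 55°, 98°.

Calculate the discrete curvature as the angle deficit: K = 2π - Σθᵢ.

Sum of angles = 473°. K = 360° - 473° = -113° = -113π/180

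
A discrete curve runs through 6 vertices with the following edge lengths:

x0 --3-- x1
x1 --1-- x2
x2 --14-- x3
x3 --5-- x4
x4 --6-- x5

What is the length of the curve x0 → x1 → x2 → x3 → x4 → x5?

Arc length = 3 + 1 + 14 + 5 + 6 = 29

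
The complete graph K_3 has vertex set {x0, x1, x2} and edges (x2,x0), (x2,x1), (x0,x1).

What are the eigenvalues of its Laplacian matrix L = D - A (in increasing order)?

For the complete graph K_n, L = nI − J (J = all-ones matrix). J has eigenvalues n (once, eigenvector 𝟙) and 0 (multiplicity n−1), so L has eigenvalues 0 (once) and n (multiplicity n−1). Here n = 3: eigenvalue 0 once and 3 with multiplicity 2.
Laplacian eigenvalues (increasing order): [0.0, 3.0, 3.0]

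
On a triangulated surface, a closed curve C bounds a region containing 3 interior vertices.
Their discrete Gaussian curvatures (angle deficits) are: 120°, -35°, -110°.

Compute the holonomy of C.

Holonomy = total enclosed curvature = 120° + (-35°) + (-110°) = -25°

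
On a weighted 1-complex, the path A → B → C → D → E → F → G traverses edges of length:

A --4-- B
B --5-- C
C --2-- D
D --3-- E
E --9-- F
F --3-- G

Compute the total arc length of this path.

Arc length = 4 + 5 + 2 + 3 + 9 + 3 = 26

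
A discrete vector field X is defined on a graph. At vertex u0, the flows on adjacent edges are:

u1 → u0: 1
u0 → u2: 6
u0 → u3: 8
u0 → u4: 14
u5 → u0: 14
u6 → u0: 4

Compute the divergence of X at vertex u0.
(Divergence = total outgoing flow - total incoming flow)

Divergence = sum of outgoing flows = (-1) + 6 + 8 + 14 + (-14) + (-4) = 9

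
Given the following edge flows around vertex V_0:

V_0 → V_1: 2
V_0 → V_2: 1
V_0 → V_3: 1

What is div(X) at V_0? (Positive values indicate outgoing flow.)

Divergence = sum of outgoing flows = 2 + 1 + 1 = 4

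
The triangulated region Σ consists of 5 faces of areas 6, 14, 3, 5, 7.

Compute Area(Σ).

6 + 14 + 3 + 5 + 7 = 35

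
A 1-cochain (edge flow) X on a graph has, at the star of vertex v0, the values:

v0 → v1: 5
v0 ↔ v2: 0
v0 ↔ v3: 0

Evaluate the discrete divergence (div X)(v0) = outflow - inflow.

Divergence = sum of outgoing flows = 5 + 0 + 0 = 5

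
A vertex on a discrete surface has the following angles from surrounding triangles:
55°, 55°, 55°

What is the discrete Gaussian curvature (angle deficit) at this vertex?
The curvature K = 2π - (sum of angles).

Sum of angles = 165°. K = 360° - 165° = 195°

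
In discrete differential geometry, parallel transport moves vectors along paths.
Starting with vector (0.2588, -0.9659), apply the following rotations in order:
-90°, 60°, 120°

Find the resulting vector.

Total rotation: (-90°) + 60° + 120° = 90°. Final vector: (0.9659, 0.2588)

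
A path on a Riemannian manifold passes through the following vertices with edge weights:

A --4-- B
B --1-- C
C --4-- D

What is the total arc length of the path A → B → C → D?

Arc length = 4 + 1 + 4 = 9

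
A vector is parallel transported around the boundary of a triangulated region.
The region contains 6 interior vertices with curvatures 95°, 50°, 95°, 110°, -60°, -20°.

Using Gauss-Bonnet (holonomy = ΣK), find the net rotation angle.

Holonomy = total enclosed curvature = 95° + 50° + 95° + 110° + (-60°) + (-20°) = 270°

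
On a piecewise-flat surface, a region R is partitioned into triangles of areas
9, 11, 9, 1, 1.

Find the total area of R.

9 + 11 + 9 + 1 + 1 = 31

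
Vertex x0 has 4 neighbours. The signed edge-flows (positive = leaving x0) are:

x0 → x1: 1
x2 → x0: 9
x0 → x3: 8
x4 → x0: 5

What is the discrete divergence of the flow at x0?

Divergence = sum of outgoing flows = 1 + (-9) + 8 + (-5) = -5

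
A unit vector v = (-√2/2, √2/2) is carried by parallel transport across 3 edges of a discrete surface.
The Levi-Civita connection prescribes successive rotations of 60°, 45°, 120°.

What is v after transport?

Total rotation: 60° + 45° + 120° = 225° ≡ -135° (mod 360°). Final vector: (1, 0)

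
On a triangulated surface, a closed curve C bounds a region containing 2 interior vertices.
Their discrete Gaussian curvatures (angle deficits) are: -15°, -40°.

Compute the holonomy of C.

Holonomy = total enclosed curvature = (-15°) + (-40°) = -55°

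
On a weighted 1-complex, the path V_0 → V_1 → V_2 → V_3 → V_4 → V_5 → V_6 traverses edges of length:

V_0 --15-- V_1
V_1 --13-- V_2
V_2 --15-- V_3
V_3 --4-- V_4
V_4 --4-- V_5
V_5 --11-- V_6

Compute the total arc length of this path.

Arc length = 15 + 13 + 15 + 4 + 4 + 11 = 62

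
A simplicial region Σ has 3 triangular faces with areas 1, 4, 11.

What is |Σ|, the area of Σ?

1 + 4 + 11 = 16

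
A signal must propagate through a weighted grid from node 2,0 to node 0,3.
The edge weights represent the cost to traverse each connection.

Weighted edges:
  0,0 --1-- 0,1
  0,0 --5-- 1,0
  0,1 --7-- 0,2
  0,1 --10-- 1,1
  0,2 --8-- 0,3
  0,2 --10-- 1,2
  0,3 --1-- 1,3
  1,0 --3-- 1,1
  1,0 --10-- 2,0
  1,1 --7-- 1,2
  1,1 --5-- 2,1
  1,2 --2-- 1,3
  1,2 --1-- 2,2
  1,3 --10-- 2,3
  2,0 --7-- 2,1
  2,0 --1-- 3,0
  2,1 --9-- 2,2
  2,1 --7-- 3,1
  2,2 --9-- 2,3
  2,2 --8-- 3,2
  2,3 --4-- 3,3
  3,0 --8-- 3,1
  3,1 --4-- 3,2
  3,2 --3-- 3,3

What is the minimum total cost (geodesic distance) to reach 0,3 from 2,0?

Shortest path: 2,0 → 2,1 → 2,2 → 1,2 → 1,3 → 0,3, total weight = 20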